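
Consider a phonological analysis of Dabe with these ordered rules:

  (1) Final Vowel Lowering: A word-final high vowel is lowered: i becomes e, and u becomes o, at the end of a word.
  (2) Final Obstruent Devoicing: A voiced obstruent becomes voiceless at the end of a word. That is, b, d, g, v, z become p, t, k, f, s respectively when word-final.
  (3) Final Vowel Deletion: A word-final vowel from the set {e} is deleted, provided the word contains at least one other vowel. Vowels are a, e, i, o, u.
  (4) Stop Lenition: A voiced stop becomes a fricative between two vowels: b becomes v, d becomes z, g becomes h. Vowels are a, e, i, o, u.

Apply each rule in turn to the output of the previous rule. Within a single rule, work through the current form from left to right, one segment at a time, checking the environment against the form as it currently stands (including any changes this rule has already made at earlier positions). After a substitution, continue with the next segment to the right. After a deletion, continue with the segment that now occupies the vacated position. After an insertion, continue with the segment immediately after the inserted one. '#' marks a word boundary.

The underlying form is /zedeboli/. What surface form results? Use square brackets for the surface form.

[zezevol]

(1) Final Vowel Lowering: [zedeboli] → [zedebole]
(2) Final Obstruent Devoicing: no change — [zedebole]
(3) Final Vowel Deletion: [zedebole] → [zedebol]
(4) Stop Lenition: [zedebol] → [zezevol]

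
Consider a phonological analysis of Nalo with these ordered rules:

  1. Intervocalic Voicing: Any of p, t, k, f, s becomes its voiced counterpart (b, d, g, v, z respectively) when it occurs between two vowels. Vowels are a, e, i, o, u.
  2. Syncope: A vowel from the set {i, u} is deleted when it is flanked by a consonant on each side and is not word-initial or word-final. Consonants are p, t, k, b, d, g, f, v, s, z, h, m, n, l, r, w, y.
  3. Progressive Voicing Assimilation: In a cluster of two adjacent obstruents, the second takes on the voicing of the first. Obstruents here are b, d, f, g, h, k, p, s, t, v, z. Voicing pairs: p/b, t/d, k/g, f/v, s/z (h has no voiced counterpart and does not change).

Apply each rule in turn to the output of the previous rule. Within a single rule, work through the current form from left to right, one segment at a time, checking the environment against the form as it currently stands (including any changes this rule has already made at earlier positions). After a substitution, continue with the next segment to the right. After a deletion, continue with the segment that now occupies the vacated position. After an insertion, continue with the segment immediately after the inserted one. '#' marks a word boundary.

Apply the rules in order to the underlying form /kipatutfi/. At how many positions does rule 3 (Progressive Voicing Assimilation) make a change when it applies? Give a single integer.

1 Intervocalic Voicing: [kipatutfi] → [kibadutfi]
2 Syncope: [kibadutfi] → [kbadtfi]
3 Progressive Voicing Assimilation: [kbadtfi] → [kpaddvi]
Rule 3 changed 3 position(s).

3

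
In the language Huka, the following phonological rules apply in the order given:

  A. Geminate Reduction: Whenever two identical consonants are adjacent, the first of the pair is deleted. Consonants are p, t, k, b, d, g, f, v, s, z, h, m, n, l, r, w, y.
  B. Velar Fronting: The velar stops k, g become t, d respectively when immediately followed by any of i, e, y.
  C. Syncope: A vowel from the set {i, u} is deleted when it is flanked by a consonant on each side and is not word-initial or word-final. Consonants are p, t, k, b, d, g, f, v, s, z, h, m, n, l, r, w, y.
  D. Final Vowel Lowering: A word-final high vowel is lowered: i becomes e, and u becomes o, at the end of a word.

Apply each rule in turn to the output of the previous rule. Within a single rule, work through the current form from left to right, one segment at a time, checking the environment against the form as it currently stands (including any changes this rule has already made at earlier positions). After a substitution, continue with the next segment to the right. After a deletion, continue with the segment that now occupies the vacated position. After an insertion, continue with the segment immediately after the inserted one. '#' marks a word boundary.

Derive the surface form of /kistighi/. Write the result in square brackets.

A Geminate Reduction: no change — [kistighi]
B Velar Fronting: [kistighi] → [tistighi]
C Syncope: [tistighi] → [tstghi]
D Final Vowel Lowering: [tstghi] → [tstghe]

[tstghe]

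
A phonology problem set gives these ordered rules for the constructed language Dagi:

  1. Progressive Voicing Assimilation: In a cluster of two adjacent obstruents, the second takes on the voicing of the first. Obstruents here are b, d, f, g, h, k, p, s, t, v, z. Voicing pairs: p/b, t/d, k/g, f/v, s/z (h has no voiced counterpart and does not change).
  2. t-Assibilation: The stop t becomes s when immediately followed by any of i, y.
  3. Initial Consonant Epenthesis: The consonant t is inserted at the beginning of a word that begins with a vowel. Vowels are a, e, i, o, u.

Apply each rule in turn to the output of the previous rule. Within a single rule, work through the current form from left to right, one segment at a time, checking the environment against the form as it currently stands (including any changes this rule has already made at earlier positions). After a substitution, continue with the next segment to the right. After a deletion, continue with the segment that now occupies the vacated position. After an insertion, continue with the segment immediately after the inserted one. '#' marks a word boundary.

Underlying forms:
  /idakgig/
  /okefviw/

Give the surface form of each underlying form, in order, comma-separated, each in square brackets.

/idakgig/:
  1 Progressive Voicing Assimilation: [idakgig] → [idakkig]
  2 t-Assibilation: no change — [idakkig]
  3 Initial Consonant Epenthesis: [idakkig] → [tidakkig]
/okefviw/:
  1 Progressive Voicing Assimilation: [okefviw] → [okeffiw]
  2 t-Assibilation: no change — [okeffiw]
  3 Initial Consonant Epenthesis: [okeffiw] → [tokeffiw]

[tidakkig], [tokeffiw]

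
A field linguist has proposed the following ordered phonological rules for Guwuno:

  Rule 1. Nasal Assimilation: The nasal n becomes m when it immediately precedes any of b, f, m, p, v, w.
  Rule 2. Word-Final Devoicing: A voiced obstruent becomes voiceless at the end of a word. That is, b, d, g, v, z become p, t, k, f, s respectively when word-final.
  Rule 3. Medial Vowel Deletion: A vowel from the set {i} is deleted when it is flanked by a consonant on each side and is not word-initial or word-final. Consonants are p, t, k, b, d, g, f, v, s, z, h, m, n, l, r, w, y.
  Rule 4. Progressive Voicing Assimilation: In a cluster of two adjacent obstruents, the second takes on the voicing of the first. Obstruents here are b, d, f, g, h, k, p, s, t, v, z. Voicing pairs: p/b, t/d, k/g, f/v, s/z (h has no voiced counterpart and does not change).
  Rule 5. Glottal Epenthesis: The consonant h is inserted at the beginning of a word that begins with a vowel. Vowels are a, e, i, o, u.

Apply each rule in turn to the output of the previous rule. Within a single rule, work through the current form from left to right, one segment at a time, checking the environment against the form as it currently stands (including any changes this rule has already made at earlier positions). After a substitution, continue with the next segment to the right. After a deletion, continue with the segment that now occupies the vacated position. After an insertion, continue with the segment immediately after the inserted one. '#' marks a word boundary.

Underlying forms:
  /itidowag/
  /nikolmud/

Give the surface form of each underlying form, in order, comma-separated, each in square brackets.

[hittowak], [nkolmut]

/itidowag/:
  Rule 1 Nasal Assimilation: no change — [itidowag]
  Rule 2 Word-Final Devoicing: [itidowag] → [itidowak]
  Rule 3 Medial Vowel Deletion: [itidowak] → [itdowak]
  Rule 4 Progressive Voicing Assimilation: [itdowak] → [ittowak]
  Rule 5 Glottal Epenthesis: [ittowak] → [hittowak]
/nikolmud/:
  Rule 1 Nasal Assimilation: no change — [nikolmud]
  Rule 2 Word-Final Devoicing: [nikolmud] → [nikolmut]
  Rule 3 Medial Vowel Deletion: [nikolmut] → [nkolmut]
  Rule 4 Progressive Voicing Assimilation: no change — [nkolmut]
  Rule 5 Glottal Epenthesis: no change — [nkolmut]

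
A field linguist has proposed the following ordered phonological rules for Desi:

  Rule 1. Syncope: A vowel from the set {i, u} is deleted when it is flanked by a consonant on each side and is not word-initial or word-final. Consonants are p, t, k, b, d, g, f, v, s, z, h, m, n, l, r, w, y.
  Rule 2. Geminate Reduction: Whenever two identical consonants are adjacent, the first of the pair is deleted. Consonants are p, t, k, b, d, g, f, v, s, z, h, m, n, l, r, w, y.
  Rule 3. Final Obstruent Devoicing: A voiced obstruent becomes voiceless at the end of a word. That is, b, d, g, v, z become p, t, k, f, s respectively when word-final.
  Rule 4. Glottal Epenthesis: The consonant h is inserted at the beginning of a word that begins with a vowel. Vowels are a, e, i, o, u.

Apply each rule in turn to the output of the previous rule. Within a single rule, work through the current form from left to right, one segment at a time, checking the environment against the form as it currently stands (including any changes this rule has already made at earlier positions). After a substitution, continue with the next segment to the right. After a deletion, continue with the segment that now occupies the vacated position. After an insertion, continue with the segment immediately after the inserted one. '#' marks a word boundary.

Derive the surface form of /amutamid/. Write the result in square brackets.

Rule 1 Syncope: [amutamid] → [amtamd]
Rule 2 Geminate Reduction: no change — [amtamd]
Rule 3 Final Obstruent Devoicing: [amtamd] → [amtamt]
Rule 4 Glottal Epenthesis: [amtamt] → [hamtamt]

[hamtamt]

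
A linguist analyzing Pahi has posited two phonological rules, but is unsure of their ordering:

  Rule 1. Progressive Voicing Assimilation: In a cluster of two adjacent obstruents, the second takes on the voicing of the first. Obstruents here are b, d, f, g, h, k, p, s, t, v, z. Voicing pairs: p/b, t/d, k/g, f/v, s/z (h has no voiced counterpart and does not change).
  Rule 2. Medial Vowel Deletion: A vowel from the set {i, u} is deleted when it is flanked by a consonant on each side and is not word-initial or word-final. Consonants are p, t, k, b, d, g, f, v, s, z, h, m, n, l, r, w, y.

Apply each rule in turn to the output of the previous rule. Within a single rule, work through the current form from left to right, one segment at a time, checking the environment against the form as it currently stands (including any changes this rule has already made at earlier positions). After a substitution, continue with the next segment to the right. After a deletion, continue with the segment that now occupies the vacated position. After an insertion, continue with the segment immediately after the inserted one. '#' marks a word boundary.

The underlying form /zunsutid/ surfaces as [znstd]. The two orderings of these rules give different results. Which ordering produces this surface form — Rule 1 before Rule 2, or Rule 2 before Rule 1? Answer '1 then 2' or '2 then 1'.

Order 1 then 2:
  1 Progressive Voicing Assimilation: no change — [zunsutid]
  2 Medial Vowel Deletion: [zunsutid] → [znstd]
  result: [znstd]
Order 2 then 1:
  2 Medial Vowel Deletion: [zunsutid] → [znstd]
  1 Progressive Voicing Assimilation: [znstd] → [znstt]
  result: [znstt]

1 then 2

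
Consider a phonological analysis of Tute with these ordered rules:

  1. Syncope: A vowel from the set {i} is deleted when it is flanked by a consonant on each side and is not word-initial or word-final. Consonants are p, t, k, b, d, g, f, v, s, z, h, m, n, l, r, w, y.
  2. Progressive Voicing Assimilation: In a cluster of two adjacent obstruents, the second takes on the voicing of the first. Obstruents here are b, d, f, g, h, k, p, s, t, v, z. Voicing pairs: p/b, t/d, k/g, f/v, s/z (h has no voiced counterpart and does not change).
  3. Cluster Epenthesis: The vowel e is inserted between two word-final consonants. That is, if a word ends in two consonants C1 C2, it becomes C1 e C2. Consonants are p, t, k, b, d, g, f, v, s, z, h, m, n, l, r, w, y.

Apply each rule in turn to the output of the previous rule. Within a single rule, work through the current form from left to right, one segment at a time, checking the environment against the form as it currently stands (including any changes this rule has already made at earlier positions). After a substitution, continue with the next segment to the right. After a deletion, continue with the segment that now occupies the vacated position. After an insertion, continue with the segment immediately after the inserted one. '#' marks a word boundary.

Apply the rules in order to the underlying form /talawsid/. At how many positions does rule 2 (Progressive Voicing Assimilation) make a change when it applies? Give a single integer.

1 Syncope: [talawsid] → [talawsd]
2 Progressive Voicing Assimilation: [talawsd] → [talawst]
3 Cluster Epenthesis: [talawst] → [talawset]
Rule 2 changed 1 position(s).

1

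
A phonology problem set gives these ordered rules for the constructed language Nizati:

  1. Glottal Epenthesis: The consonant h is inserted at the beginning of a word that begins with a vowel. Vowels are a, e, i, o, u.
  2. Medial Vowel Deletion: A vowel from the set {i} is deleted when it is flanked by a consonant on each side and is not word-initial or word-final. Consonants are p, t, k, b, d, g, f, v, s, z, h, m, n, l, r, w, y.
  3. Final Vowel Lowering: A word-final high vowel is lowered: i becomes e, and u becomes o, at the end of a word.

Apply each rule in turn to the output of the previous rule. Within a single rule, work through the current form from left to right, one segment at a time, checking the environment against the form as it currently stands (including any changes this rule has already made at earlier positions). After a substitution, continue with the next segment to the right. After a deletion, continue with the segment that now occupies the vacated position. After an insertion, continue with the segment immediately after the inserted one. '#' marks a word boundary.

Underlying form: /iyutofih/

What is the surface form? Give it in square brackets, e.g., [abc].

1 Glottal Epenthesis: [iyutofih] → [hiyutofih]
2 Medial Vowel Deletion: [hiyutofih] → [hyutofh]
3 Final Vowel Lowering: no change — [hyutofh]

[hyutofh]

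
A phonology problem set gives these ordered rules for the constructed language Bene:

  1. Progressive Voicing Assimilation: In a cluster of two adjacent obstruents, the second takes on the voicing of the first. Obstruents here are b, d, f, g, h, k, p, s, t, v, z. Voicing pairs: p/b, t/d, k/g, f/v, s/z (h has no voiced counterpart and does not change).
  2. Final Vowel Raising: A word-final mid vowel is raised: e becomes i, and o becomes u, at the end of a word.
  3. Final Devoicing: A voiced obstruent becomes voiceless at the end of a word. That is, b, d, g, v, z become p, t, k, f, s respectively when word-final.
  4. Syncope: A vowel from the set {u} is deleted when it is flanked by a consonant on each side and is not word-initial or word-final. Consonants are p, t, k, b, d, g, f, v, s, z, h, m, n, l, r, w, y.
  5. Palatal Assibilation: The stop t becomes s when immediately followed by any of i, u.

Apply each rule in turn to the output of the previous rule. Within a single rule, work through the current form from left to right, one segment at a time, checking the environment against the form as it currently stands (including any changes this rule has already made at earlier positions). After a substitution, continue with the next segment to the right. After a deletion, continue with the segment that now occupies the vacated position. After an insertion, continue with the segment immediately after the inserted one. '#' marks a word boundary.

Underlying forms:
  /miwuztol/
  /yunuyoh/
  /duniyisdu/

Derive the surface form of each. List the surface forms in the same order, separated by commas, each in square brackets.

/miwuztol/:
  1 Progressive Voicing Assimilation: [miwuztol] → [miwuzdol]
  2 Final Vowel Raising: no change — [miwuzdol]
  3 Final Devoicing: no change — [miwuzdol]
  4 Syncope: [miwuzdol] → [miwzdol]
  5 Palatal Assibilation: no change — [miwzdol]
/yunuyoh/:
  1 Progressive Voicing Assimilation: no change — [yunuyoh]
  2 Final Vowel Raising: no change — [yunuyoh]
  3 Final Devoicing: no change — [yunuyoh]
  4 Syncope: [yunuyoh] → [ynyoh]
  5 Palatal Assibilation: no change — [ynyoh]
/duniyisdu/:
  1 Progressive Voicing Assimilation: [duniyisdu] → [duniyistu]
  2 Final Vowel Raising: no change — [duniyistu]
  3 Final Devoicing: no change — [duniyistu]
  4 Syncope: [duniyistu] → [dniyistu]
  5 Palatal Assibilation: [dniyistu] → [dniyissu]

[miwzdol], [ynyoh], [dniyissu]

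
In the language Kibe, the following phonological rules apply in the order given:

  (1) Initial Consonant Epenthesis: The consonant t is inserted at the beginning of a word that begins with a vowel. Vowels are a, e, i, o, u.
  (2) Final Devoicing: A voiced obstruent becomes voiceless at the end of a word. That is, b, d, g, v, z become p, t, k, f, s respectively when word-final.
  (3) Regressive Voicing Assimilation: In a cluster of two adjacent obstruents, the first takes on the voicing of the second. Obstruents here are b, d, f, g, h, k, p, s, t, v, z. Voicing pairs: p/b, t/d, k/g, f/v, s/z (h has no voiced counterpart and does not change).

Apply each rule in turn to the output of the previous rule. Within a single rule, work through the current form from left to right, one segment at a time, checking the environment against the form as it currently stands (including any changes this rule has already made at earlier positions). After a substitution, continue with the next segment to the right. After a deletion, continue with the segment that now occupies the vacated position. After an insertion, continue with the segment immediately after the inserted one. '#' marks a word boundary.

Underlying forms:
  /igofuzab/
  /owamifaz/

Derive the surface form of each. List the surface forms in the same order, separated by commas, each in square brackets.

[tigofuzap], [towamifas]

/igofuzab/:
  (1) Initial Consonant Epenthesis: [igofuzab] → [tigofuzab]
  (2) Final Devoicing: [tigofuzab] → [tigofuzap]
  (3) Regressive Voicing Assimilation: no change — [tigofuzap]
/owamifaz/:
  (1) Initial Consonant Epenthesis: [owamifaz] → [towamifaz]
  (2) Final Devoicing: [towamifaz] → [towamifas]
  (3) Regressive Voicing Assimilation: no change — [towamifas]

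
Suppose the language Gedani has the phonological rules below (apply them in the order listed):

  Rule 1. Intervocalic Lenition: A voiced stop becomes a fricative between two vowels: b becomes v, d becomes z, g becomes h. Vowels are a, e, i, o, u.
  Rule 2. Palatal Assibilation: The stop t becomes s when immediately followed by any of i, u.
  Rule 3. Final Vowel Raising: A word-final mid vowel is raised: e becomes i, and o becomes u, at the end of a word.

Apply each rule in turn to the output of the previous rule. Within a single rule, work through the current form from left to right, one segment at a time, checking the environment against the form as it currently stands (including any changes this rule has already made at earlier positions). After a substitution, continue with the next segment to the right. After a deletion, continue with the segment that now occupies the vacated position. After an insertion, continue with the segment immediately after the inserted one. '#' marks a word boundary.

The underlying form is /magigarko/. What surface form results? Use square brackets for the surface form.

[mahiharku]

Rule 1 Intervocalic Lenition: [magigarko] → [mahiharko]
Rule 2 Palatal Assibilation: no change — [mahiharko]
Rule 3 Final Vowel Raising: [mahiharko] → [mahiharku]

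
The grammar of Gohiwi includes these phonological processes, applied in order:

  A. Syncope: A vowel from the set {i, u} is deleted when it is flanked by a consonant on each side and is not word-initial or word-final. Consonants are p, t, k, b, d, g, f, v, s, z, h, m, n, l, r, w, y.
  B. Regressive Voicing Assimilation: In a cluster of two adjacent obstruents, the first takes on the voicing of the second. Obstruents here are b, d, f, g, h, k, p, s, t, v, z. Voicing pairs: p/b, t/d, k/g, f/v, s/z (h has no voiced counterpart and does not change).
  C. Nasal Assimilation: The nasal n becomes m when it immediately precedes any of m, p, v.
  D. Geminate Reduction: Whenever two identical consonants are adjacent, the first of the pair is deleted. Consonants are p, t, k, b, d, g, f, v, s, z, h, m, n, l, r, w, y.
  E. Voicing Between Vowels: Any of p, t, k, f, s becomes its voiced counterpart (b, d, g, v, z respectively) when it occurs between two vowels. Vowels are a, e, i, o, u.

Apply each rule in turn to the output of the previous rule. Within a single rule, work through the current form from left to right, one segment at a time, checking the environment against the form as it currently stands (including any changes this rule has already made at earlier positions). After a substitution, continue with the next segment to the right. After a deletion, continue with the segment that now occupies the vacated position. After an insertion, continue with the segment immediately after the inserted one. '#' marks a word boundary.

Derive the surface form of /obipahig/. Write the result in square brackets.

A Syncope: [obipahig] → [obpahg]
B Regressive Voicing Assimilation: [obpahg] → [oppahg]
C Nasal Assimilation: no change — [oppahg]
D Geminate Reduction: [oppahg] → [opahg]
E Voicing Between Vowels: [opahg] → [obahg]

[obahg]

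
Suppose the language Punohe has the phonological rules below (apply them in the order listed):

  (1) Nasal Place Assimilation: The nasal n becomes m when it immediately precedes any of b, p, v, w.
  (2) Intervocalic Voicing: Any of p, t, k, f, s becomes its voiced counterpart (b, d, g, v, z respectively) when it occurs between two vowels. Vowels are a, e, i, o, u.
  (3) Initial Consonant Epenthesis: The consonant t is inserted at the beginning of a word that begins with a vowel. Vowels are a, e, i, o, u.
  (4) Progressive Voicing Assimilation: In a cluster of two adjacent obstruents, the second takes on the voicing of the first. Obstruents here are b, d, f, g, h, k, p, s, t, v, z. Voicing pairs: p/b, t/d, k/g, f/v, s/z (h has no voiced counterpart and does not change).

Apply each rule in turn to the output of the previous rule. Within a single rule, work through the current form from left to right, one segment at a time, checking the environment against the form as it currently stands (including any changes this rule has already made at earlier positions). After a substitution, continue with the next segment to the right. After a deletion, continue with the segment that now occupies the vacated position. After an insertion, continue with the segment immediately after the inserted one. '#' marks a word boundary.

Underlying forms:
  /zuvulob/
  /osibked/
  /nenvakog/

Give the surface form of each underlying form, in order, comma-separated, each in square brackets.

[zuvulob], [tozibged], [nemvagog]

/zuvulob/:
  (1) Nasal Place Assimilation: no change — [zuvulob]
  (2) Intervocalic Voicing: no change — [zuvulob]
  (3) Initial Consonant Epenthesis: no change — [zuvulob]
  (4) Progressive Voicing Assimilation: no change — [zuvulob]
/osibked/:
  (1) Nasal Place Assimilation: no change — [osibked]
  (2) Intervocalic Voicing: [osibked] → [ozibked]
  (3) Initial Consonant Epenthesis: [ozibked] → [tozibked]
  (4) Progressive Voicing Assimilation: [tozibked] → [tozibged]
/nenvakog/:
  (1) Nasal Place Assimilation: [nenvakog] → [nemvakog]
  (2) Intervocalic Voicing: [nemvakog] → [nemvagog]
  (3) Initial Consonant Epenthesis: no change — [nemvagog]
  (4) Progressive Voicing Assimilation: no change — [nemvagog]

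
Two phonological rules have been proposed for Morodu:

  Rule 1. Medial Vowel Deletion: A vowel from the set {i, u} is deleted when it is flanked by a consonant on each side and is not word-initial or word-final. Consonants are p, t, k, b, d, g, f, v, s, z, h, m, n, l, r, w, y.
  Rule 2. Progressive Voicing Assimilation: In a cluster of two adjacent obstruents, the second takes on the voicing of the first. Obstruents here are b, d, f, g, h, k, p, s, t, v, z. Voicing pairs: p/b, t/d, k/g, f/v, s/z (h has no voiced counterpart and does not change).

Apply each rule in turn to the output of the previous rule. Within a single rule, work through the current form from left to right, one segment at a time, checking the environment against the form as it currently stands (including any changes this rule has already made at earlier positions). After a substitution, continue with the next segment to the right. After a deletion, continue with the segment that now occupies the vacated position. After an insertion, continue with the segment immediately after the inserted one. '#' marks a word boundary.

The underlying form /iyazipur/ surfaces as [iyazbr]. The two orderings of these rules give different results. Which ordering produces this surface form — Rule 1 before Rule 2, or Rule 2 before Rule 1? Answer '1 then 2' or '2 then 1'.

Order 1 then 2:
  1 Medial Vowel Deletion: [iyazipur] → [iyazpr]
  2 Progressive Voicing Assimilation: [iyazpr] → [iyazbr]
  result: [iyazbr]
Order 2 then 1:
  2 Progressive Voicing Assimilation: no change — [iyazipur]
  1 Medial Vowel Deletion: [iyazipur] → [iyazpr]
  result: [iyazpr]

1 then 2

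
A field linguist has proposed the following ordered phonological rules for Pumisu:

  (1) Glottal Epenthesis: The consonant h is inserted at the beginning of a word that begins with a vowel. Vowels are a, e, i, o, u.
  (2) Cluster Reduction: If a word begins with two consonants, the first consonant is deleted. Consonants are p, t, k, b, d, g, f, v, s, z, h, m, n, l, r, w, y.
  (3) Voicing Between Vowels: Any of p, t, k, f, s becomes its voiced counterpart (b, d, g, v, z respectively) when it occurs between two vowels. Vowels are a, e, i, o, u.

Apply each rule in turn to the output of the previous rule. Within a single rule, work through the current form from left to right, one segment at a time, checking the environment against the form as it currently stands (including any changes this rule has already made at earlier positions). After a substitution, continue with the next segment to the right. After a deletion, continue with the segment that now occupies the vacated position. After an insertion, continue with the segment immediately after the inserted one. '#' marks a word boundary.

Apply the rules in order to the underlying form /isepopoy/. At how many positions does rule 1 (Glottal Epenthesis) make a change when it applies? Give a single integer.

(1) Glottal Epenthesis: [isepopoy] → [hisepopoy]
(2) Cluster Reduction: no change — [hisepopoy]
(3) Voicing Between Vowels: [hisepopoy] → [hizeboboy]
Rule 1 changed 1 position(s).

1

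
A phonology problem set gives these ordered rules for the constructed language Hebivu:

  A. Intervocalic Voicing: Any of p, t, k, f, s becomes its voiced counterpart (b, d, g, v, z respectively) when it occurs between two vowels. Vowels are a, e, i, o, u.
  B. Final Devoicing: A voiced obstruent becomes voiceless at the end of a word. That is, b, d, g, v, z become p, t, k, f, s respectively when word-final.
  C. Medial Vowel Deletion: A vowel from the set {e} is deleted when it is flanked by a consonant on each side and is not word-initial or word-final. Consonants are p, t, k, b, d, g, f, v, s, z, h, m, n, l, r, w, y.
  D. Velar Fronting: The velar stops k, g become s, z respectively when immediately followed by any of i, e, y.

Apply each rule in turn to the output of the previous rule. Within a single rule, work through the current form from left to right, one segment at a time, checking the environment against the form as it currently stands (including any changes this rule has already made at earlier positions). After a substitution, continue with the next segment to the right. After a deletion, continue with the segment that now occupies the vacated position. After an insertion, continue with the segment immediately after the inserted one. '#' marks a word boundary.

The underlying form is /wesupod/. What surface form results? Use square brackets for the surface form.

[wzubot]

A Intervocalic Voicing: [wesupod] → [wezubod]
B Final Devoicing: [wezubod] → [wezubot]
C Medial Vowel Deletion: [wezubot] → [wzubot]
D Velar Fronting: no change — [wzubot]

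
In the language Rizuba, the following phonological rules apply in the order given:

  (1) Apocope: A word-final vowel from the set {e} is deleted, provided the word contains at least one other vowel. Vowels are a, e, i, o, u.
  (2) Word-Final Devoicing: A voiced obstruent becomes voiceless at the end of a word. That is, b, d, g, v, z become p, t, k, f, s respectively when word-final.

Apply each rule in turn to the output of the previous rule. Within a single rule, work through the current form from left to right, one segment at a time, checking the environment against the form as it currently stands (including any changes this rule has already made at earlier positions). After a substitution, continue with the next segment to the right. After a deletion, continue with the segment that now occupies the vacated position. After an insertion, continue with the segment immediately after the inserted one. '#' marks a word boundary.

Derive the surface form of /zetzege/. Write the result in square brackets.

(1) Apocope: [zetzege] → [zetzeg]
(2) Word-Final Devoicing: [zetzeg] → [zetzek]

[zetzek]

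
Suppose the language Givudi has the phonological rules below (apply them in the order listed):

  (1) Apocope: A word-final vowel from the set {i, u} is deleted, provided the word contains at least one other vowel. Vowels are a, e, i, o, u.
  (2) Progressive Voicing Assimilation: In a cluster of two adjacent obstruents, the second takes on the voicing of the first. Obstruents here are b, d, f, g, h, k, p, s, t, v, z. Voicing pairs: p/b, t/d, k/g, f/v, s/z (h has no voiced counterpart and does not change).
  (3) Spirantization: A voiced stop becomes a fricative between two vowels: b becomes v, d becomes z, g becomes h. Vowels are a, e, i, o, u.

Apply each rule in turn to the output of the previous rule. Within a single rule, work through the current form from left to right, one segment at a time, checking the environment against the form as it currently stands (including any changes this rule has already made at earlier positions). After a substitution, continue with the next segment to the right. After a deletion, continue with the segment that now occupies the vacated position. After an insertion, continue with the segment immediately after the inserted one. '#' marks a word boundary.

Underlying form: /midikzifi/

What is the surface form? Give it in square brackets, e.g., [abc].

(1) Apocope: [midikzifi] → [midikzif]
(2) Progressive Voicing Assimilation: [midikzif] → [midiksif]
(3) Spirantization: [midiksif] → [miziksif]

[miziksif]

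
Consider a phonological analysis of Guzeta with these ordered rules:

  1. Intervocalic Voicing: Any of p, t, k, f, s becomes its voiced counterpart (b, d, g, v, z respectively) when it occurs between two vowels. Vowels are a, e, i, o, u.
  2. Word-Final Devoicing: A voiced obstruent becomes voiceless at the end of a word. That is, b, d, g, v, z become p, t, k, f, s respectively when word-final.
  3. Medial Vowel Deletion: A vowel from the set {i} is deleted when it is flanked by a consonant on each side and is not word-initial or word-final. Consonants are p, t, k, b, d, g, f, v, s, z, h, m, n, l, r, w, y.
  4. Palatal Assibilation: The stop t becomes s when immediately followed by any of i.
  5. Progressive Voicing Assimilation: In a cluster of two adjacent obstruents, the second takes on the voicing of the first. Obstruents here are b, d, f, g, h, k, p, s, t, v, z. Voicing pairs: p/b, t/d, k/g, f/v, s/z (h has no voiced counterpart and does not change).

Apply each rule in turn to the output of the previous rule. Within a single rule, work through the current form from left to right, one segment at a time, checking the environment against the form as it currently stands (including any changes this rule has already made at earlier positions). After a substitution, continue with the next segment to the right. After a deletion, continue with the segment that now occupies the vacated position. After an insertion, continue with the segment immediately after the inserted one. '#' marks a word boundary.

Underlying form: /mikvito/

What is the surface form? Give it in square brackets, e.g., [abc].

1 Intervocalic Voicing: [mikvito] → [mikvido]
2 Word-Final Devoicing: no change — [mikvido]
3 Medial Vowel Deletion: [mikvido] → [mkvdo]
4 Palatal Assibilation: no change — [mkvdo]
5 Progressive Voicing Assimilation: [mkvdo] → [mkfto]

[mkfto]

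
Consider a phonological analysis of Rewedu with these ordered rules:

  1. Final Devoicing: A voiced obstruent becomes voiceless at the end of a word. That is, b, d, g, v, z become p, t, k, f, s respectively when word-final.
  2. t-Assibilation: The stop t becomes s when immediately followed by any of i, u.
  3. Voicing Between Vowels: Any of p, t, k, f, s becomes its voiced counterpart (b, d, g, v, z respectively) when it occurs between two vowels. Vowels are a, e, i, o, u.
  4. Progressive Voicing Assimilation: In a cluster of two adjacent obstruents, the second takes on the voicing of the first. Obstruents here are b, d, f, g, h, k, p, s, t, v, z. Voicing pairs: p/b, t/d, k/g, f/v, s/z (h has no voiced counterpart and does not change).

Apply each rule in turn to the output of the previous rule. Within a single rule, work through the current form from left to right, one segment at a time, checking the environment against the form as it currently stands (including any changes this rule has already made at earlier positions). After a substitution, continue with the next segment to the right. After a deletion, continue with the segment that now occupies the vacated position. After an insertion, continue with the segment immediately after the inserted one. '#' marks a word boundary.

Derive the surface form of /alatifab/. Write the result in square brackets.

[alazivap]

1 Final Devoicing: [alatifab] → [alatifap]
2 t-Assibilation: [alatifap] → [alasifap]
3 Voicing Between Vowels: [alasifap] → [alazivap]
4 Progressive Voicing Assimilation: no change — [alazivap]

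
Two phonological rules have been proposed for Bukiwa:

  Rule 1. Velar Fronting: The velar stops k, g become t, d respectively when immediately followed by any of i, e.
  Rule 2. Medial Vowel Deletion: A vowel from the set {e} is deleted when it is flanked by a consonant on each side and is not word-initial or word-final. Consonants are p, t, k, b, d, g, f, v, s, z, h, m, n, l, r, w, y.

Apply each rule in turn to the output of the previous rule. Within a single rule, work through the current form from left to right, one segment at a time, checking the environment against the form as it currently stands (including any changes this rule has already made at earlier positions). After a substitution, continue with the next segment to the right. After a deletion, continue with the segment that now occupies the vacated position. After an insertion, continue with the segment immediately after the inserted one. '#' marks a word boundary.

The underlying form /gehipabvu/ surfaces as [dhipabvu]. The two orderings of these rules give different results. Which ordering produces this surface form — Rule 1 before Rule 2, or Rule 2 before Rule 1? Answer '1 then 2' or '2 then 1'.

1 then 2

Order 1 then 2:
  1 Velar Fronting: [gehipabvu] → [dehipabvu]
  2 Medial Vowel Deletion: [dehipabvu] → [dhipabvu]
  result: [dhipabvu]
Order 2 then 1:
  2 Medial Vowel Deletion: [gehipabvu] → [ghipabvu]
  1 Velar Fronting: no change — [ghipabvu]
  result: [ghipabvu]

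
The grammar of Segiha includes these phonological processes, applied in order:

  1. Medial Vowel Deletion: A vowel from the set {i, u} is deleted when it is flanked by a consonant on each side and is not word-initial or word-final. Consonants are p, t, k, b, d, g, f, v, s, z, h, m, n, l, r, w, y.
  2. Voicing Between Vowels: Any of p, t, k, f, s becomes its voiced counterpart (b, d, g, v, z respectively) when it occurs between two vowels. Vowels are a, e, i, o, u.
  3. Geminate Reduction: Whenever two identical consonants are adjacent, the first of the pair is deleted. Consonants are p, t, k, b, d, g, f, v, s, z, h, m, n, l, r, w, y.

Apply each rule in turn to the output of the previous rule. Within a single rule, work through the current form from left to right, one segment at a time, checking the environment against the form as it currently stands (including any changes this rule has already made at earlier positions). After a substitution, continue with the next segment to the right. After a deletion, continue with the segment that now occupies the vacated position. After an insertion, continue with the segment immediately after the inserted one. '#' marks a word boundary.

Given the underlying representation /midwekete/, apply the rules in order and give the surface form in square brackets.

[mdwegede]

1 Medial Vowel Deletion: [midwekete] → [mdwekete]
2 Voicing Between Vowels: [mdwekete] → [mdwegede]
3 Geminate Reduction: no change — [mdwegede]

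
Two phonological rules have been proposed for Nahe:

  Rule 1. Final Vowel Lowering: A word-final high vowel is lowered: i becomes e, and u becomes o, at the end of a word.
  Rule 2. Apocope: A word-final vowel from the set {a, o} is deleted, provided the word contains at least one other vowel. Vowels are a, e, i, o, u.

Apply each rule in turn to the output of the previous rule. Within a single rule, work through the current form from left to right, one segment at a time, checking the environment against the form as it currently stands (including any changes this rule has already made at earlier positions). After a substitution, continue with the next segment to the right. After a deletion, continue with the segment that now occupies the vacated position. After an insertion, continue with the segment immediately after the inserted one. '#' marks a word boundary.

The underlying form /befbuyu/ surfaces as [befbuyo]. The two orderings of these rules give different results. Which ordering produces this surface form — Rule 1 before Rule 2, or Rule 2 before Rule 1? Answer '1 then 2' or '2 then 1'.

2 then 1

Order 1 then 2:
  1 Final Vowel Lowering: [befbuyu] → [befbuyo]
  2 Apocope: [befbuyo] → [befbuy]
  result: [befbuy]
Order 2 then 1:
  2 Apocope: no change — [befbuyu]
  1 Final Vowel Lowering: [befbuyu] → [befbuyo]
  result: [befbuyo]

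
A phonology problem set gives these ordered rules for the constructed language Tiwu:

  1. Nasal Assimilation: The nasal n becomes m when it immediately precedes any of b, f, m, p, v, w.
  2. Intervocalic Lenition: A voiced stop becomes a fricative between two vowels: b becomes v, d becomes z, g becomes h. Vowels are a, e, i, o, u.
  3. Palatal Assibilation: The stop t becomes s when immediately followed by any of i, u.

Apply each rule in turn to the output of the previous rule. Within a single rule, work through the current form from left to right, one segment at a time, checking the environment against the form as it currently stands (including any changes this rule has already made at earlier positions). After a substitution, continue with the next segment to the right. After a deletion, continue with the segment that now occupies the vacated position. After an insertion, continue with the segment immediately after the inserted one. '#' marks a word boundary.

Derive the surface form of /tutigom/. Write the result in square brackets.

[susihom]

1 Nasal Assimilation: no change — [tutigom]
2 Intervocalic Lenition: [tutigom] → [tutihom]
3 Palatal Assibilation: [tutihom] → [susihom]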